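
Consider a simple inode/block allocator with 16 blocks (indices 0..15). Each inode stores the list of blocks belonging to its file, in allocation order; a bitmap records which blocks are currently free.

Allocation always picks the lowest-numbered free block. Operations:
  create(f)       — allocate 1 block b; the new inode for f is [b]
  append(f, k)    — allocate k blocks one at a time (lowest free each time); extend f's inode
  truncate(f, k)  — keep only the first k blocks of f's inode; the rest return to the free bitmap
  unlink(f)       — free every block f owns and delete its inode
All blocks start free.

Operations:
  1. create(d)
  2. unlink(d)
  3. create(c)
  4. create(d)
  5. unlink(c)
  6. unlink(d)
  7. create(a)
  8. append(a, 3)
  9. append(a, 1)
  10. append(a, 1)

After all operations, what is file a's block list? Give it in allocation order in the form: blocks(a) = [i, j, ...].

blocks(a) = [0, 1, 2, 3, 4, 5]

create(d): bitmap=F............... | d=[0]
unlink(d): bitmap=................ | 
create(c): bitmap=F............... | c=[0]
create(d): bitmap=FF.............. | c=[0] d=[1]
unlink(c): bitmap=.F.............. | d=[1]
unlink(d): bitmap=................ | 
create(a): bitmap=F............... | a=[0]
append(a, 3): bitmap=FFFF............ | a=[0, 1, 2, 3]
append(a, 1): bitmap=FFFFF........... | a=[0, 1, 2, 3, 4]
append(a, 1): bitmap=FFFFFF.......... | a=[0, 1, 2, 3, 4, 5]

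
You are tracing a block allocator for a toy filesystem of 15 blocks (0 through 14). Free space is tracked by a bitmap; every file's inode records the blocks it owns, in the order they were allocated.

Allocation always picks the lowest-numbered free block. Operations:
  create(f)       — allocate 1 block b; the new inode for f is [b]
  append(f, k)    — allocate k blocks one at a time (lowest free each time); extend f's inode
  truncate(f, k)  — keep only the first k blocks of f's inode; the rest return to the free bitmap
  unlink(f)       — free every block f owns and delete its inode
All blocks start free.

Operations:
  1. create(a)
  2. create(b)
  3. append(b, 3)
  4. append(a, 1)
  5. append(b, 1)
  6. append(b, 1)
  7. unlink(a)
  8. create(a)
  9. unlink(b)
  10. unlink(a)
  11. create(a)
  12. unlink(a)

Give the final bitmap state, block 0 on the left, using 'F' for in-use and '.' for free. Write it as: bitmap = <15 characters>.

  1. create(a)  ⇒  F..............  {a→[0]}
  2. create(b)  ⇒  FF.............  {a→[0]; b→[1]}
  3. append(b, 3)  ⇒  FFFFF..........  {a→[0]; b→[1, 2, 3, 4]}
  4. append(a, 1)  ⇒  FFFFFF.........  {a→[0, 5]; b→[1, 2, 3, 4]}
  5. append(b, 1)  ⇒  FFFFFFF........  {a→[0, 5]; b→[1, 2, 3, 4, 6]}
  6. append(b, 1)  ⇒  FFFFFFFF.......  {a→[0, 5]; b→[1, 2, 3, 4, 6, 7]}
  7. unlink(a)  ⇒  .FFFF.FF.......  {b→[1, 2, 3, 4, 6, 7]}
  8. create(a)  ⇒  FFFFF.FF.......  {a→[0]; b→[1, 2, 3, 4, 6, 7]}
  9. unlink(b)  ⇒  F..............  {a→[0]}
  10. unlink(a)  ⇒  ...............  {}
  11. create(a)  ⇒  F..............  {a→[0]}
  12. unlink(a)  ⇒  ...............  {}

bitmap = ...............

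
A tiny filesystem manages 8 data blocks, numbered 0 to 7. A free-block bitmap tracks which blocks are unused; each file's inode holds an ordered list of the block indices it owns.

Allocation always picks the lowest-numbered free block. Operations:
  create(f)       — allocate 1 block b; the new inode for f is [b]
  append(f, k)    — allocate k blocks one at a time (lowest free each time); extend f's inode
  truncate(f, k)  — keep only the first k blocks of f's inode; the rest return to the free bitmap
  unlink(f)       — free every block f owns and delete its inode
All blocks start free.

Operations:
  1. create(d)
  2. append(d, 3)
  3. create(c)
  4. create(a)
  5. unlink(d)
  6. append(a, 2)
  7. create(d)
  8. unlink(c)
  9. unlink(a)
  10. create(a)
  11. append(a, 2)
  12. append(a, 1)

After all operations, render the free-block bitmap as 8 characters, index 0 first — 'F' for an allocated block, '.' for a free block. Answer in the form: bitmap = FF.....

bitmap = FFFFF...

[1] create(d) — d=0 (map F.......)
[2] append(d, 3) — d=0,1,2,3 (map FFFF....)
[3] create(c) — c=4 d=0,1,2,3 (map FFFFF...)
[4] create(a) — a=5 c=4 d=0,1,2,3 (map FFFFFF..)
[5] unlink(d) — a=5 c=4 (map ....FF..)
[6] append(a, 2) — a=5,0,1 c=4 (map FF..FF..)
[7] create(d) — a=5,0,1 c=4 d=2 (map FFF.FF..)
[8] unlink(c) — a=5,0,1 d=2 (map FFF..F..)
[9] unlink(a) — d=2 (map ..F.....)
[10] create(a) — a=0 d=2 (map F.F.....)
[11] append(a, 2) — a=0,1,3 d=2 (map FFFF....)
[12] append(a, 1) — a=0,1,3,4 d=2 (map FFFFF...)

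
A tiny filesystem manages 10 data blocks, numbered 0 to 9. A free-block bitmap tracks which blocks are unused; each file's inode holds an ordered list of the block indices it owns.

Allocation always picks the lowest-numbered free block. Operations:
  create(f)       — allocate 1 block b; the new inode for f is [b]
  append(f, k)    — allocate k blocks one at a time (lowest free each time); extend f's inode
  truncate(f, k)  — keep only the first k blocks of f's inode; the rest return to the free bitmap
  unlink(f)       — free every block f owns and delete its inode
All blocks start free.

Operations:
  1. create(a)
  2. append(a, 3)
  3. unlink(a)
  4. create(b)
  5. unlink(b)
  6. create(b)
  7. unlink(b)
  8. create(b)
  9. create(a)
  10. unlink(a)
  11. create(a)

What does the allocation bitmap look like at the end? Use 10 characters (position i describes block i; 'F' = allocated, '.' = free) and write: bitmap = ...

bitmap = FF........

[1] create(a) — a=0 (map F.........)
[2] append(a, 3) — a=0,1,2,3 (map FFFF......)
[3] unlink(a) —  (map ..........)
[4] create(b) — b=0 (map F.........)
[5] unlink(b) —  (map ..........)
[6] create(b) — b=0 (map F.........)
[7] unlink(b) —  (map ..........)
[8] create(b) — b=0 (map F.........)
[9] create(a) — a=1 b=0 (map FF........)
[10] unlink(a) — b=0 (map F.........)
[11] create(a) — a=1 b=0 (map FF........)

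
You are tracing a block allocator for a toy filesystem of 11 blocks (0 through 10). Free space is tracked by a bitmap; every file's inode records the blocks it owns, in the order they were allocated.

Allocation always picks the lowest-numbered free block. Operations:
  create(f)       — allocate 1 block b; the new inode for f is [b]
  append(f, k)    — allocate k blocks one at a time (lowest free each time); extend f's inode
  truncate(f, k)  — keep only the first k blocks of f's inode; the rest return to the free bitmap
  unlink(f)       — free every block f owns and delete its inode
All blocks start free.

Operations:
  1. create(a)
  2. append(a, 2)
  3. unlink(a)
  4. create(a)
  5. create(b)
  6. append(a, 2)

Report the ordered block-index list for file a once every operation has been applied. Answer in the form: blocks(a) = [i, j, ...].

blocks(a) = [0, 2, 3]

create(a): bitmap=F.......... | a=[0]
append(a, 2): bitmap=FFF........ | a=[0, 1, 2]
unlink(a): bitmap=........... | 
create(a): bitmap=F.......... | a=[0]
create(b): bitmap=FF......... | a=[0] b=[1]
append(a, 2): bitmap=FFFF....... | a=[0, 2, 3] b=[1]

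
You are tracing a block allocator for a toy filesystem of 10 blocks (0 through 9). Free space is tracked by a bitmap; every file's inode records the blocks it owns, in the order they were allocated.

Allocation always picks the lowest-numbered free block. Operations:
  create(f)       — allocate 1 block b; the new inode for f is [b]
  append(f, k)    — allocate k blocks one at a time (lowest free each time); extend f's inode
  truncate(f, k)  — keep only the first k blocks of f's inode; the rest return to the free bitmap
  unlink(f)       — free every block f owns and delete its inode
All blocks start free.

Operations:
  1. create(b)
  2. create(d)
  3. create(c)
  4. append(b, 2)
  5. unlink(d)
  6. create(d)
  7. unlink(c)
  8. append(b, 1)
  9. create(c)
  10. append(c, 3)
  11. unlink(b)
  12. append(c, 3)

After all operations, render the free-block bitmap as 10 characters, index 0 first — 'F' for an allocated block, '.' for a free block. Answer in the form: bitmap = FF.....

  1. create(b)  ⇒  F.........  {b→[0]}
  2. create(d)  ⇒  FF........  {b→[0]; d→[1]}
  3. create(c)  ⇒  FFF.......  {b→[0]; c→[2]; d→[1]}
  4. append(b, 2)  ⇒  FFFFF.....  {b→[0, 3, 4]; c→[2]; d→[1]}
  5. unlink(d)  ⇒  F.FFF.....  {b→[0, 3, 4]; c→[2]}
  6. create(d)  ⇒  FFFFF.....  {b→[0, 3, 4]; c→[2]; d→[1]}
  7. unlink(c)  ⇒  FF.FF.....  {b→[0, 3, 4]; d→[1]}
  8. append(b, 1)  ⇒  FFFFF.....  {b→[0, 3, 4, 2]; d→[1]}
  9. create(c)  ⇒  FFFFFF....  {b→[0, 3, 4, 2]; c→[5]; d→[1]}
  10. append(c, 3)  ⇒  FFFFFFFFF.  {b→[0, 3, 4, 2]; c→[5, 6, 7, 8]; d→[1]}
  11. unlink(b)  ⇒  .F...FFFF.  {c→[5, 6, 7, 8]; d→[1]}
  12. append(c, 3)  ⇒  FFFF.FFFF.  {c→[5, 6, 7, 8, 0, 2, 3]; d→[1]}

bitmap = FFFF.FFFF.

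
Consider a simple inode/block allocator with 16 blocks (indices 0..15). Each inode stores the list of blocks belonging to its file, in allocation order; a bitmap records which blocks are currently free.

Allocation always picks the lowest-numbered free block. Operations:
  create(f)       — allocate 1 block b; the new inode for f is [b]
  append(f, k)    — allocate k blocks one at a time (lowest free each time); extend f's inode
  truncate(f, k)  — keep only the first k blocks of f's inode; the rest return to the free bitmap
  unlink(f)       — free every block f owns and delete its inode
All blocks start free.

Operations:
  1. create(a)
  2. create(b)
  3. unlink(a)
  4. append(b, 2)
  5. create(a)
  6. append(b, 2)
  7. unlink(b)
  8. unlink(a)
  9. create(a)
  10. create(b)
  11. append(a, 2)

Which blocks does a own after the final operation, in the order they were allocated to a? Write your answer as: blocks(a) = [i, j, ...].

after create(a) → a:[0]  free=[F...............]
after create(b) → a:[0], b:[1]  free=[FF..............]
after unlink(a) → b:[1]  free=[.F..............]
after append(b, 2) → b:[1, 0, 2]  free=[FFF.............]
after create(a) → a:[3], b:[1, 0, 2]  free=[FFFF............]
after append(b, 2) → a:[3], b:[1, 0, 2, 4, 5]  free=[FFFFFF..........]
after unlink(b) → a:[3]  free=[...F............]
after unlink(a) →   free=[................]
after create(a) → a:[0]  free=[F...............]
after create(b) → a:[0], b:[1]  free=[FF..............]
after append(a, 2) → a:[0, 2, 3], b:[1]  free=[FFFF............]

blocks(a) = [0, 2, 3]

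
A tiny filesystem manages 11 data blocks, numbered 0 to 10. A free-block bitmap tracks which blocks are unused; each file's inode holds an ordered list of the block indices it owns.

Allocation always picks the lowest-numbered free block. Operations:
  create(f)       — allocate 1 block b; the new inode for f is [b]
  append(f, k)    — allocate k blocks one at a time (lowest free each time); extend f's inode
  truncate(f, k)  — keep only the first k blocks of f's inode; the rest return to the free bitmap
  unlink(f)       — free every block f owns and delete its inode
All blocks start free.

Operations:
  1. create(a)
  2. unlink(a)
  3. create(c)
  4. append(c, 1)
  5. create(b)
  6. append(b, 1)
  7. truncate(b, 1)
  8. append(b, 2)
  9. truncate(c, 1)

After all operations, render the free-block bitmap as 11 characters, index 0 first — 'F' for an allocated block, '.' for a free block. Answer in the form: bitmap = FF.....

  1. create(a)  ⇒  F..........  {a→[0]}
  2. unlink(a)  ⇒  ...........  {}
  3. create(c)  ⇒  F..........  {c→[0]}
  4. append(c, 1)  ⇒  FF.........  {c→[0, 1]}
  5. create(b)  ⇒  FFF........  {b→[2]; c→[0, 1]}
  6. append(b, 1)  ⇒  FFFF.......  {b→[2, 3]; c→[0, 1]}
  7. truncate(b, 1)  ⇒  FFF........  {b→[2]; c→[0, 1]}
  8. append(b, 2)  ⇒  FFFFF......  {b→[2, 3, 4]; c→[0, 1]}
  9. truncate(c, 1)  ⇒  F.FFF......  {b→[2, 3, 4]; c→[0]}

bitmap = F.FFF......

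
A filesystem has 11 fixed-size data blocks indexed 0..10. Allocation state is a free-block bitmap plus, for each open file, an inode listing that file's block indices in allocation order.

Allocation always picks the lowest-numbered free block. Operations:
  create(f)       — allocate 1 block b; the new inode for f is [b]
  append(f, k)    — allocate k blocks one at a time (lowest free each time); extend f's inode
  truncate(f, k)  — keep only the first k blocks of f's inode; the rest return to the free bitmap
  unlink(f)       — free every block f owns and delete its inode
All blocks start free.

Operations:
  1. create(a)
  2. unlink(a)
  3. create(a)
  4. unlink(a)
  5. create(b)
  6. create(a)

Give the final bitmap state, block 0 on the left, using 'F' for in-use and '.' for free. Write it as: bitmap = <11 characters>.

[1] create(a) — a=0 (map F..........)
[2] unlink(a) —  (map ...........)
[3] create(a) — a=0 (map F..........)
[4] unlink(a) —  (map ...........)
[5] create(b) — b=0 (map F..........)
[6] create(a) — a=1 b=0 (map FF.........)

bitmap = FF.........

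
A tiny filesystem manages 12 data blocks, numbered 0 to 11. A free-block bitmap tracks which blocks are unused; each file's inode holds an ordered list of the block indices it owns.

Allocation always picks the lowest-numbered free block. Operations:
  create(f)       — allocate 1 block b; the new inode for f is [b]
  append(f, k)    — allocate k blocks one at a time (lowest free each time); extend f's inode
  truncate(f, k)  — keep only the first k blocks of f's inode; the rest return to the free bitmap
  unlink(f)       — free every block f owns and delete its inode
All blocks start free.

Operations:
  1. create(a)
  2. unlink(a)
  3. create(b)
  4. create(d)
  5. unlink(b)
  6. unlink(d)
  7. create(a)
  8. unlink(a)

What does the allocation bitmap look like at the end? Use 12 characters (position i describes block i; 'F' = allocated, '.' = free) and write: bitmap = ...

  1. create(a)  ⇒  F...........  {a→[0]}
  2. unlink(a)  ⇒  ............  {}
  3. create(b)  ⇒  F...........  {b→[0]}
  4. create(d)  ⇒  FF..........  {b→[0]; d→[1]}
  5. unlink(b)  ⇒  .F..........  {d→[1]}
  6. unlink(d)  ⇒  ............  {}
  7. create(a)  ⇒  F...........  {a→[0]}
  8. unlink(a)  ⇒  ............  {}

bitmap = ............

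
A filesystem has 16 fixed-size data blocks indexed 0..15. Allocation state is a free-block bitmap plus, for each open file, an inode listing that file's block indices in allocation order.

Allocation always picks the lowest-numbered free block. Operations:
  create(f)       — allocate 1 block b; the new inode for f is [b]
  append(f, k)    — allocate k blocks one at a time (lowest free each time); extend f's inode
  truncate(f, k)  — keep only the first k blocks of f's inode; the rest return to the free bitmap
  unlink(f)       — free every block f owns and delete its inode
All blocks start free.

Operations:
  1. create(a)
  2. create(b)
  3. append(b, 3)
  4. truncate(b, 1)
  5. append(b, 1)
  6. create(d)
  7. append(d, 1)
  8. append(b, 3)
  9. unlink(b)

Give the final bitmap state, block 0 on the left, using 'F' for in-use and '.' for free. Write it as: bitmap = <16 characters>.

bitmap = F..FF...........

  1. create(a)  ⇒  F...............  {a→[0]}
  2. create(b)  ⇒  FF..............  {a→[0]; b→[1]}
  3. append(b, 3)  ⇒  FFFFF...........  {a→[0]; b→[1, 2, 3, 4]}
  4. truncate(b, 1)  ⇒  FF..............  {a→[0]; b→[1]}
  5. append(b, 1)  ⇒  FFF.............  {a→[0]; b→[1, 2]}
  6. create(d)  ⇒  FFFF............  {a→[0]; b→[1, 2]; d→[3]}
  7. append(d, 1)  ⇒  FFFFF...........  {a→[0]; b→[1, 2]; d→[3, 4]}
  8. append(b, 3)  ⇒  FFFFFFFF........  {a→[0]; b→[1, 2, 5, 6, 7]; d→[3, 4]}
  9. unlink(b)  ⇒  F..FF...........  {a→[0]; d→[3, 4]}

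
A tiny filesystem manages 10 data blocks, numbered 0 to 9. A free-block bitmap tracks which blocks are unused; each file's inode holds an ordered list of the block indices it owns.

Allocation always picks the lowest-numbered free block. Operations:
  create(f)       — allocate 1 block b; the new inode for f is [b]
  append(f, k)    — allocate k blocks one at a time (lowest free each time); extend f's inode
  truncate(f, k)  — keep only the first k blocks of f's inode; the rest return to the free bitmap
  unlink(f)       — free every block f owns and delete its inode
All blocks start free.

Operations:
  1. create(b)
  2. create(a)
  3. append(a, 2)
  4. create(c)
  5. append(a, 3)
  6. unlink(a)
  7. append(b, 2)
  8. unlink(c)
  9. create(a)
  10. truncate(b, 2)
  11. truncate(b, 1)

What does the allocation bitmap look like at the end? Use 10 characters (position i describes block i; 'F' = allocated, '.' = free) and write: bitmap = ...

create(b): bitmap=F......... | b=[0]
create(a): bitmap=FF........ | a=[1] b=[0]
append(a, 2): bitmap=FFFF...... | a=[1, 2, 3] b=[0]
create(c): bitmap=FFFFF..... | a=[1, 2, 3] b=[0] c=[4]
append(a, 3): bitmap=FFFFFFFF.. | a=[1, 2, 3, 5, 6, 7] b=[0] c=[4]
unlink(a): bitmap=F...F..... | b=[0] c=[4]
append(b, 2): bitmap=FFF.F..... | b=[0, 1, 2] c=[4]
unlink(c): bitmap=FFF....... | b=[0, 1, 2]
create(a): bitmap=FFFF...... | a=[3] b=[0, 1, 2]
truncate(b, 2): bitmap=FF.F...... | a=[3] b=[0, 1]
truncate(b, 1): bitmap=F..F...... | a=[3] b=[0]

bitmap = F..F......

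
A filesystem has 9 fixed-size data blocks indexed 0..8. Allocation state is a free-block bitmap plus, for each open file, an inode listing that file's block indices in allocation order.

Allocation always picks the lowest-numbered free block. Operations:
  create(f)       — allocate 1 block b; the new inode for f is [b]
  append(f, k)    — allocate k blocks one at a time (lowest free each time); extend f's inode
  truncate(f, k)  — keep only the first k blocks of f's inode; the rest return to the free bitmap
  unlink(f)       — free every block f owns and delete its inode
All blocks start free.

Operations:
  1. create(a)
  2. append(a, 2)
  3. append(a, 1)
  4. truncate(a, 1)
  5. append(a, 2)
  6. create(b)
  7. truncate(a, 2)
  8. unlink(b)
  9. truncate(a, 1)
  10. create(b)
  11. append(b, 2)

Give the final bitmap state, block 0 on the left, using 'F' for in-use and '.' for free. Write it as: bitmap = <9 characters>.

bitmap = FFFF.....

[1] create(a) — a=0 (map F........)
[2] append(a, 2) — a=0,1,2 (map FFF......)
[3] append(a, 1) — a=0,1,2,3 (map FFFF.....)
[4] truncate(a, 1) — a=0 (map F........)
[5] append(a, 2) — a=0,1,2 (map FFF......)
[6] create(b) — a=0,1,2 b=3 (map FFFF.....)
[7] truncate(a, 2) — a=0,1 b=3 (map FF.F.....)
[8] unlink(b) — a=0,1 (map FF.......)
[9] truncate(a, 1) — a=0 (map F........)
[10] create(b) — a=0 b=1 (map FF.......)
[11] append(b, 2) — a=0 b=1,2,3 (map FFFF.....)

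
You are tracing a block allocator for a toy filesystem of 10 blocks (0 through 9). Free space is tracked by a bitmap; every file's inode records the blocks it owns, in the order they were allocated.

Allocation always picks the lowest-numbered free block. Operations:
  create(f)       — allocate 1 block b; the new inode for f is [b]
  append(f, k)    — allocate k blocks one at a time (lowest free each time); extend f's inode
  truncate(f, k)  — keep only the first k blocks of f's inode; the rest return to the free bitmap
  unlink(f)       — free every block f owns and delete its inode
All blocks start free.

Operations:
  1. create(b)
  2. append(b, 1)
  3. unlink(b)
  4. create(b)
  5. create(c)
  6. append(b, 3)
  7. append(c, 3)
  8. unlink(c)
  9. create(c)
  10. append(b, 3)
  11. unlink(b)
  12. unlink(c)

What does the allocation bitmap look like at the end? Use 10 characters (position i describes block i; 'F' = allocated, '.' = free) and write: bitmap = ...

bitmap = ..........

  1. create(b)  ⇒  F.........  {b→[0]}
  2. append(b, 1)  ⇒  FF........  {b→[0, 1]}
  3. unlink(b)  ⇒  ..........  {}
  4. create(b)  ⇒  F.........  {b→[0]}
  5. create(c)  ⇒  FF........  {b→[0]; c→[1]}
  6. append(b, 3)  ⇒  FFFFF.....  {b→[0, 2, 3, 4]; c→[1]}
  7. append(c, 3)  ⇒  FFFFFFFF..  {b→[0, 2, 3, 4]; c→[1, 5, 6, 7]}
  8. unlink(c)  ⇒  F.FFF.....  {b→[0, 2, 3, 4]}
  9. create(c)  ⇒  FFFFF.....  {b→[0, 2, 3, 4]; c→[1]}
  10. append(b, 3)  ⇒  FFFFFFFF..  {b→[0, 2, 3, 4, 5, 6, 7]; c→[1]}
  11. unlink(b)  ⇒  .F........  {c→[1]}
  12. unlink(c)  ⇒  ..........  {}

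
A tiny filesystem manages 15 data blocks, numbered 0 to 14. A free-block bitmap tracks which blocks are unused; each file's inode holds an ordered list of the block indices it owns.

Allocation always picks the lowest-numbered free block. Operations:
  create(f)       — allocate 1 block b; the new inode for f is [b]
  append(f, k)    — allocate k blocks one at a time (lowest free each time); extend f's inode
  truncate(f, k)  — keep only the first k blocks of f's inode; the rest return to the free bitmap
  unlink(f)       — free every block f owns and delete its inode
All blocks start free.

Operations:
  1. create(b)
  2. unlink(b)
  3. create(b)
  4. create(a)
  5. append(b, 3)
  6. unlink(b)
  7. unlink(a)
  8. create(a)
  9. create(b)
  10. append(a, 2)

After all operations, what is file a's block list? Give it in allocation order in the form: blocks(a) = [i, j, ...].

blocks(a) = [0, 2, 3]

  1. create(b)  ⇒  F..............  {b→[0]}
  2. unlink(b)  ⇒  ...............  {}
  3. create(b)  ⇒  F..............  {b→[0]}
  4. create(a)  ⇒  FF.............  {a→[1]; b→[0]}
  5. append(b, 3)  ⇒  FFFFF..........  {a→[1]; b→[0, 2, 3, 4]}
  6. unlink(b)  ⇒  .F.............  {a→[1]}
  7. unlink(a)  ⇒  ...............  {}
  8. create(a)  ⇒  F..............  {a→[0]}
  9. create(b)  ⇒  FF.............  {a→[0]; b→[1]}
  10. append(a, 2)  ⇒  FFFF...........  {a→[0, 2, 3]; b→[1]}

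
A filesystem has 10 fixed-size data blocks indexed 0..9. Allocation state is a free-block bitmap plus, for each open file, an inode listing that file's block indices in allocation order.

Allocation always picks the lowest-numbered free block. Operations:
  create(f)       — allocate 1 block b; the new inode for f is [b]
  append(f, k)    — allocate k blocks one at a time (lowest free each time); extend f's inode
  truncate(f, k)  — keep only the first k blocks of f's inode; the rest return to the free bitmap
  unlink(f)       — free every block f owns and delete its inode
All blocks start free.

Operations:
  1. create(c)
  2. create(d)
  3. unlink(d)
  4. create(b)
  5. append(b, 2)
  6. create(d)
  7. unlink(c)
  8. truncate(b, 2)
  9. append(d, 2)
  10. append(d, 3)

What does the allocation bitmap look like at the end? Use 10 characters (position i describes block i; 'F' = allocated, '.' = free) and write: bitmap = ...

create(c): bitmap=F......... | c=[0]
create(d): bitmap=FF........ | c=[0] d=[1]
unlink(d): bitmap=F......... | c=[0]
create(b): bitmap=FF........ | b=[1] c=[0]
append(b, 2): bitmap=FFFF...... | b=[1, 2, 3] c=[0]
create(d): bitmap=FFFFF..... | b=[1, 2, 3] c=[0] d=[4]
unlink(c): bitmap=.FFFF..... | b=[1, 2, 3] d=[4]
truncate(b, 2): bitmap=.FF.F..... | b=[1, 2] d=[4]
append(d, 2): bitmap=FFFFF..... | b=[1, 2] d=[4, 0, 3]
append(d, 3): bitmap=FFFFFFFF.. | b=[1, 2] d=[4, 0, 3, 5, 6, 7]

bitmap = FFFFFFFF..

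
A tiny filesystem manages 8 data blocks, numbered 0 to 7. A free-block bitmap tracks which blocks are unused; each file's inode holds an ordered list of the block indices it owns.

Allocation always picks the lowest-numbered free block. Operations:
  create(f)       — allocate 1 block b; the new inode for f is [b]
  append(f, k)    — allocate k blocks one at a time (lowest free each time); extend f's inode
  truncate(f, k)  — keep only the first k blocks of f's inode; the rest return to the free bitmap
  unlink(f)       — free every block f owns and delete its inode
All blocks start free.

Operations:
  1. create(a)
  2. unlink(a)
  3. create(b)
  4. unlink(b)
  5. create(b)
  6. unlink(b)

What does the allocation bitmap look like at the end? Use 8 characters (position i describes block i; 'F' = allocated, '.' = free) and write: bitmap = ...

after create(a) → a:[0]  free=[F.......]
after unlink(a) →   free=[........]
after create(b) → b:[0]  free=[F.......]
after unlink(b) →   free=[........]
after create(b) → b:[0]  free=[F.......]
after unlink(b) →   free=[........]

bitmap = ........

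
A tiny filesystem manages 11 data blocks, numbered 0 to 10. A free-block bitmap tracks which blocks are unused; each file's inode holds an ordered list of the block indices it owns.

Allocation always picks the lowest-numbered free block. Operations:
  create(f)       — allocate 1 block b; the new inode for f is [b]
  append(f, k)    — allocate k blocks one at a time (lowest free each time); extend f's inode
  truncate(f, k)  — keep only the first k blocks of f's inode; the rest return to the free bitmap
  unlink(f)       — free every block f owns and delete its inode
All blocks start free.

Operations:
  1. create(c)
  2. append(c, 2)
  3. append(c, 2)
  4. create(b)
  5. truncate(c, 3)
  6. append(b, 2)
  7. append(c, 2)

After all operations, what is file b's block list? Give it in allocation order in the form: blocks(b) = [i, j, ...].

blocks(b) = [5, 3, 4]

  1. create(c)  ⇒  F..........  {c→[0]}
  2. append(c, 2)  ⇒  FFF........  {c→[0, 1, 2]}
  3. append(c, 2)  ⇒  FFFFF......  {c→[0, 1, 2, 3, 4]}
  4. create(b)  ⇒  FFFFFF.....  {b→[5]; c→[0, 1, 2, 3, 4]}
  5. truncate(c, 3)  ⇒  FFF..F.....  {b→[5]; c→[0, 1, 2]}
  6. append(b, 2)  ⇒  FFFFFF.....  {b→[5, 3, 4]; c→[0, 1, 2]}
  7. append(c, 2)  ⇒  FFFFFFFF...  {b→[5, 3, 4]; c→[0, 1, 2, 6, 7]}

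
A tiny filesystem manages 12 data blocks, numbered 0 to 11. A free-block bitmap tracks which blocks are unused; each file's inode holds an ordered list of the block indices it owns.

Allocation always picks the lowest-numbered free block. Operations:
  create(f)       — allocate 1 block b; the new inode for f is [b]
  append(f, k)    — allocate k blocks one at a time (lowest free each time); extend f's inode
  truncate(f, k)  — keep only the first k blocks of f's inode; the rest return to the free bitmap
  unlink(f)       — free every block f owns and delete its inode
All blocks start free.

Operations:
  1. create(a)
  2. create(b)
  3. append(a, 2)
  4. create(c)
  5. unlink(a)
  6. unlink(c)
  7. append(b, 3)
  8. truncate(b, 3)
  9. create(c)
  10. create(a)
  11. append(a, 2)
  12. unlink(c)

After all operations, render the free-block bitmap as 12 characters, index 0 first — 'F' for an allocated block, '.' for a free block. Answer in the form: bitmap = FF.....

create(a): bitmap=F........... | a=[0]
create(b): bitmap=FF.......... | a=[0] b=[1]
append(a, 2): bitmap=FFFF........ | a=[0, 2, 3] b=[1]
create(c): bitmap=FFFFF....... | a=[0, 2, 3] b=[1] c=[4]
unlink(a): bitmap=.F..F....... | b=[1] c=[4]
unlink(c): bitmap=.F.......... | b=[1]
append(b, 3): bitmap=FFFF........ | b=[1, 0, 2, 3]
truncate(b, 3): bitmap=FFF......... | b=[1, 0, 2]
create(c): bitmap=FFFF........ | b=[1, 0, 2] c=[3]
create(a): bitmap=FFFFF....... | a=[4] b=[1, 0, 2] c=[3]
append(a, 2): bitmap=FFFFFFF..... | a=[4, 5, 6] b=[1, 0, 2] c=[3]
unlink(c): bitmap=FFF.FFF..... | a=[4, 5, 6] b=[1, 0, 2]

bitmap = FFF.FFF.....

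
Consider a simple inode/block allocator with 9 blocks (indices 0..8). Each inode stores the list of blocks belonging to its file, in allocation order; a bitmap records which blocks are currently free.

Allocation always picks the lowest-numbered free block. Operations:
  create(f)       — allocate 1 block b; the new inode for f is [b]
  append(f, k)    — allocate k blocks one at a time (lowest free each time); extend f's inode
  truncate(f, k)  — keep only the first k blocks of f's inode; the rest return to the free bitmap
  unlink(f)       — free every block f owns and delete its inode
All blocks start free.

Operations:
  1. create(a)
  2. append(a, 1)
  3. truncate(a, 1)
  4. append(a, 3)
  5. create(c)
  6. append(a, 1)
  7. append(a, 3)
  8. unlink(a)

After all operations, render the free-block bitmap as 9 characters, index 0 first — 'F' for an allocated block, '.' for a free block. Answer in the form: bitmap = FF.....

bitmap = ....F....

  1. create(a)  ⇒  F........  {a→[0]}
  2. append(a, 1)  ⇒  FF.......  {a→[0, 1]}
  3. truncate(a, 1)  ⇒  F........  {a→[0]}
  4. append(a, 3)  ⇒  FFFF.....  {a→[0, 1, 2, 3]}
  5. create(c)  ⇒  FFFFF....  {a→[0, 1, 2, 3]; c→[4]}
  6. append(a, 1)  ⇒  FFFFFF...  {a→[0, 1, 2, 3, 5]; c→[4]}
  7. append(a, 3)  ⇒  FFFFFFFFF  {a→[0, 1, 2, 3, 5, 6, 7, 8]; c→[4]}
  8. unlink(a)  ⇒  ....F....  {c→[4]}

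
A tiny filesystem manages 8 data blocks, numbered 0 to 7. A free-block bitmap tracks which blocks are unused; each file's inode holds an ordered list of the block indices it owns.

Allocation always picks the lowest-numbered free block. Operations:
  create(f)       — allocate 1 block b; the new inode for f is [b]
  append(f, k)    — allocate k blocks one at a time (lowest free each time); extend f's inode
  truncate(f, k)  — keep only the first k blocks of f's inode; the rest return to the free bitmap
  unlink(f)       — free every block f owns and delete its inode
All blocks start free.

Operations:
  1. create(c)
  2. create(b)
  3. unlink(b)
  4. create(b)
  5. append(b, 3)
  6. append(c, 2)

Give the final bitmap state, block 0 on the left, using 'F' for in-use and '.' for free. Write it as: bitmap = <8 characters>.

[1] create(c) — c=0 (map F.......)
[2] create(b) — b=1 c=0 (map FF......)
[3] unlink(b) — c=0 (map F.......)
[4] create(b) — b=1 c=0 (map FF......)
[5] append(b, 3) — b=1,2,3,4 c=0 (map FFFFF...)
[6] append(c, 2) — b=1,2,3,4 c=0,5,6 (map FFFFFFF.)

bitmap = FFFFFFF.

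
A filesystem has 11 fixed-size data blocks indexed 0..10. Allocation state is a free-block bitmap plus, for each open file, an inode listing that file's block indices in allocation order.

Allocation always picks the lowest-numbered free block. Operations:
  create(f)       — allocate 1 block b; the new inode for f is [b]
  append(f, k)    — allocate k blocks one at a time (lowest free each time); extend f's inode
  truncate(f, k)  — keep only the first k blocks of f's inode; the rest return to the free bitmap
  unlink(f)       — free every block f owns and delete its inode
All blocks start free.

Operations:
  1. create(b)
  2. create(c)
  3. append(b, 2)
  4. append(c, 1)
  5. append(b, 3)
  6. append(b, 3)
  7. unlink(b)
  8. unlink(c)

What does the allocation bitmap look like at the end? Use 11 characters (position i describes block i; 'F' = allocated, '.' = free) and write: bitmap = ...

bitmap = ...........

[1] create(b) — b=0 (map F..........)
[2] create(c) — b=0 c=1 (map FF.........)
[3] append(b, 2) — b=0,2,3 c=1 (map FFFF.......)
[4] append(c, 1) — b=0,2,3 c=1,4 (map FFFFF......)
[5] append(b, 3) — b=0,2,3,5,6,7 c=1,4 (map FFFFFFFF...)
[6] append(b, 3) — b=0,2,3,5,6,7,8,9,10 c=1,4 (map FFFFFFFFFFF)
[7] unlink(b) — c=1,4 (map .F..F......)
[8] unlink(c) —  (map ...........)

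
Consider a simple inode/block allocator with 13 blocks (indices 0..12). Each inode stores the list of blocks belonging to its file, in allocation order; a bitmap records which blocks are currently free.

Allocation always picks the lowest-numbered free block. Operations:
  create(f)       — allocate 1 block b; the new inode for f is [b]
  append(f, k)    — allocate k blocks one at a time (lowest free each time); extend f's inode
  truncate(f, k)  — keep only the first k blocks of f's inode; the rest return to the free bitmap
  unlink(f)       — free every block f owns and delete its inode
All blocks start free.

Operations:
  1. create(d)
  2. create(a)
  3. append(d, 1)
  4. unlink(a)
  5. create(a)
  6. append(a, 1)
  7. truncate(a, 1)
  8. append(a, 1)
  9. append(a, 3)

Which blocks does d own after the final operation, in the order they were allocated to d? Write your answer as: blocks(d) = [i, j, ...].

create(d): bitmap=F............ | d=[0]
create(a): bitmap=FF........... | a=[1] d=[0]
append(d, 1): bitmap=FFF.......... | a=[1] d=[0, 2]
unlink(a): bitmap=F.F.......... | d=[0, 2]
create(a): bitmap=FFF.......... | a=[1] d=[0, 2]
append(a, 1): bitmap=FFFF......... | a=[1, 3] d=[0, 2]
truncate(a, 1): bitmap=FFF.......... | a=[1] d=[0, 2]
append(a, 1): bitmap=FFFF......... | a=[1, 3] d=[0, 2]
append(a, 3): bitmap=FFFFFFF...... | a=[1, 3, 4, 5, 6] d=[0, 2]

blocks(d) = [0, 2]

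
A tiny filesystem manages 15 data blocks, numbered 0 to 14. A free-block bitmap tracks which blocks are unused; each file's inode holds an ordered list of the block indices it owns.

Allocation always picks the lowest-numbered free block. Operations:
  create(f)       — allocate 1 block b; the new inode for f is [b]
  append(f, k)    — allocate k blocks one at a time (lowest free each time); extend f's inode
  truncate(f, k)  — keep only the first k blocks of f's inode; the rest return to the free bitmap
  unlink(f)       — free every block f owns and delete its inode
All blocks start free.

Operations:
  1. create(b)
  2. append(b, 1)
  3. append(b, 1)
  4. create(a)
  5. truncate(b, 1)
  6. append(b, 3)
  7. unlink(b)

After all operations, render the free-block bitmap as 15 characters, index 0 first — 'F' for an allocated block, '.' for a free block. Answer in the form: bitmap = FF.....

  1. create(b)  ⇒  F..............  {b→[0]}
  2. append(b, 1)  ⇒  FF.............  {b→[0, 1]}
  3. append(b, 1)  ⇒  FFF............  {b→[0, 1, 2]}
  4. create(a)  ⇒  FFFF...........  {a→[3]; b→[0, 1, 2]}
  5. truncate(b, 1)  ⇒  F..F...........  {a→[3]; b→[0]}
  6. append(b, 3)  ⇒  FFFFF..........  {a→[3]; b→[0, 1, 2, 4]}
  7. unlink(b)  ⇒  ...F...........  {a→[3]}

bitmap = ...F...........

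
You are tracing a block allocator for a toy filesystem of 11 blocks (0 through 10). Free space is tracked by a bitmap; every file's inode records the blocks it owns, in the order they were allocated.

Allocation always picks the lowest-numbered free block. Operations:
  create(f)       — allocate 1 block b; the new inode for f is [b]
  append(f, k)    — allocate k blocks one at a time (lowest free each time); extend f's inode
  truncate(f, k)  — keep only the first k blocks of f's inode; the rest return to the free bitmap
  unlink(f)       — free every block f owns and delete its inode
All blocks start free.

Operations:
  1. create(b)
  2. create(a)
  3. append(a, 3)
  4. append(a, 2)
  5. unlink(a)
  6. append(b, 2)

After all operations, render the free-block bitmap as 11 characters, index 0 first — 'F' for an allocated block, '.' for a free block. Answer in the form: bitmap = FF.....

[1] create(b) — b=0 (map F..........)
[2] create(a) — a=1 b=0 (map FF.........)
[3] append(a, 3) — a=1,2,3,4 b=0 (map FFFFF......)
[4] append(a, 2) — a=1,2,3,4,5,6 b=0 (map FFFFFFF....)
[5] unlink(a) — b=0 (map F..........)
[6] append(b, 2) — b=0,1,2 (map FFF........)

bitmap = FFF........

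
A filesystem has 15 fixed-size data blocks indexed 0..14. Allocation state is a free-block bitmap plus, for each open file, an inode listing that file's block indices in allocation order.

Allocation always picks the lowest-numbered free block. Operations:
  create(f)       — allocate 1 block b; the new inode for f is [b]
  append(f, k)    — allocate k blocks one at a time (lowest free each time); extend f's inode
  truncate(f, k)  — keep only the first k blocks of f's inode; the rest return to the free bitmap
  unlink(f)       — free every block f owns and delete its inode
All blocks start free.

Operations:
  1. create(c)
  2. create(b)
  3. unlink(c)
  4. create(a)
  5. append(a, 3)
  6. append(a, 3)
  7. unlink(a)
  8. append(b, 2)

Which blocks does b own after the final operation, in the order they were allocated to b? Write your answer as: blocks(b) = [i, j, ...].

blocks(b) = [1, 0, 2]

  1. create(c)  ⇒  F..............  {c→[0]}
  2. create(b)  ⇒  FF.............  {b→[1]; c→[0]}
  3. unlink(c)  ⇒  .F.............  {b→[1]}
  4. create(a)  ⇒  FF.............  {a→[0]; b→[1]}
  5. append(a, 3)  ⇒  FFFFF..........  {a→[0, 2, 3, 4]; b→[1]}
  6. append(a, 3)  ⇒  FFFFFFFF.......  {a→[0, 2, 3, 4, 5, 6, 7]; b→[1]}
  7. unlink(a)  ⇒  .F.............  {b→[1]}
  8. append(b, 2)  ⇒  FFF............  {b→[1, 0, 2]}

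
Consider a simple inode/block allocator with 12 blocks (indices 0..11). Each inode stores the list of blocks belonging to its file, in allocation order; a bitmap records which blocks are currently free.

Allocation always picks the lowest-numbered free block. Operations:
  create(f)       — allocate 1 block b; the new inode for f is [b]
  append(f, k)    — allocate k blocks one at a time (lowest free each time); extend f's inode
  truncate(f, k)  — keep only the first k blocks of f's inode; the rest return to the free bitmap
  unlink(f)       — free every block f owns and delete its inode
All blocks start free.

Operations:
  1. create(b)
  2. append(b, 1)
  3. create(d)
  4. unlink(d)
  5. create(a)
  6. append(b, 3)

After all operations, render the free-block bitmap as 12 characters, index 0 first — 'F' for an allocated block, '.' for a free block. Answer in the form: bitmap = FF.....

[1] create(b) — b=0 (map F...........)
[2] append(b, 1) — b=0,1 (map FF..........)
[3] create(d) — b=0,1 d=2 (map FFF.........)
[4] unlink(d) — b=0,1 (map FF..........)
[5] create(a) — a=2 b=0,1 (map FFF.........)
[6] append(b, 3) — a=2 b=0,1,3,4,5 (map FFFFFF......)

bitmap = FFFFFF......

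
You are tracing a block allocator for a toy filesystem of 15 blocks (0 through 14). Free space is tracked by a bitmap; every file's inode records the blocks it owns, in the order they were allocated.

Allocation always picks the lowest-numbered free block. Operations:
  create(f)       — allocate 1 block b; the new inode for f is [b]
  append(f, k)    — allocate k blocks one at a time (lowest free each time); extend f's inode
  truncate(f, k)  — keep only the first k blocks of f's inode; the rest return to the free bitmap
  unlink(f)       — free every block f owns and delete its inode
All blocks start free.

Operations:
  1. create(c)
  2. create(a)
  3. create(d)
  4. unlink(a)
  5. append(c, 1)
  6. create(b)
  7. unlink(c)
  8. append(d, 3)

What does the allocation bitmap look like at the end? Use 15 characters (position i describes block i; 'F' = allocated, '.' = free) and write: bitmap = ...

after create(c) → c:[0]  free=[F..............]
after create(a) → a:[1], c:[0]  free=[FF.............]
after create(d) → a:[1], c:[0], d:[2]  free=[FFF............]
after unlink(a) → c:[0], d:[2]  free=[F.F............]
after append(c, 1) → c:[0, 1], d:[2]  free=[FFF............]
after create(b) → b:[3], c:[0, 1], d:[2]  free=[FFFF...........]
after unlink(c) → b:[3], d:[2]  free=[..FF...........]
after append(d, 3) → b:[3], d:[2, 0, 1, 4]  free=[FFFFF..........]

bitmap = FFFFF..........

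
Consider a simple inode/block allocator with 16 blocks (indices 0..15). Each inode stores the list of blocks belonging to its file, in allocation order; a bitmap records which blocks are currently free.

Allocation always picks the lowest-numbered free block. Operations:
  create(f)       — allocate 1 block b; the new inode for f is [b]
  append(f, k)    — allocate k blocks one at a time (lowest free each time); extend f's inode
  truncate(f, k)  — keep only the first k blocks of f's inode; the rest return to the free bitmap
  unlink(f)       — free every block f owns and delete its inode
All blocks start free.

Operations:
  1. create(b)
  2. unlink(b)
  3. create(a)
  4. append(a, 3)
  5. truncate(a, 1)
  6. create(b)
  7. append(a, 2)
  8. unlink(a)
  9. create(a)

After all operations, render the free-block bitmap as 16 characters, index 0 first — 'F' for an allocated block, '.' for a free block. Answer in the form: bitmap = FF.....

create(b): bitmap=F............... | b=[0]
unlink(b): bitmap=................ | 
create(a): bitmap=F............... | a=[0]
append(a, 3): bitmap=FFFF............ | a=[0, 1, 2, 3]
truncate(a, 1): bitmap=F............... | a=[0]
create(b): bitmap=FF.............. | a=[0] b=[1]
append(a, 2): bitmap=FFFF............ | a=[0, 2, 3] b=[1]
unlink(a): bitmap=.F.............. | b=[1]
create(a): bitmap=FF.............. | a=[0] b=[1]

bitmap = FF..............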